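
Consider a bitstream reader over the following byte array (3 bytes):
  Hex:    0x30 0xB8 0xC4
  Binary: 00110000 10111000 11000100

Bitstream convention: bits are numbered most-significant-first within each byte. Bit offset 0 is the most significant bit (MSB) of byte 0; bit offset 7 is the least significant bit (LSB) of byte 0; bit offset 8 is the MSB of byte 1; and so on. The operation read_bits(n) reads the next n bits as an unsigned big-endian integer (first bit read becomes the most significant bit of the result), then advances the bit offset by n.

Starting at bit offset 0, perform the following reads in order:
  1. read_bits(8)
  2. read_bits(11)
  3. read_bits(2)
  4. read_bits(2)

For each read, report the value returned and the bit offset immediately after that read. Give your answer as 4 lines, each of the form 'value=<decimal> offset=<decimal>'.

Read 1: bits[0:8] width=8 -> value=48 (bin 00110000); offset now 8 = byte 1 bit 0; 16 bits remain
Read 2: bits[8:19] width=11 -> value=1478 (bin 10111000110); offset now 19 = byte 2 bit 3; 5 bits remain
Read 3: bits[19:21] width=2 -> value=0 (bin 00); offset now 21 = byte 2 bit 5; 3 bits remain
Read 4: bits[21:23] width=2 -> value=2 (bin 10); offset now 23 = byte 2 bit 7; 1 bits remain

Answer: value=48 offset=8
value=1478 offset=19
value=0 offset=21
value=2 offset=23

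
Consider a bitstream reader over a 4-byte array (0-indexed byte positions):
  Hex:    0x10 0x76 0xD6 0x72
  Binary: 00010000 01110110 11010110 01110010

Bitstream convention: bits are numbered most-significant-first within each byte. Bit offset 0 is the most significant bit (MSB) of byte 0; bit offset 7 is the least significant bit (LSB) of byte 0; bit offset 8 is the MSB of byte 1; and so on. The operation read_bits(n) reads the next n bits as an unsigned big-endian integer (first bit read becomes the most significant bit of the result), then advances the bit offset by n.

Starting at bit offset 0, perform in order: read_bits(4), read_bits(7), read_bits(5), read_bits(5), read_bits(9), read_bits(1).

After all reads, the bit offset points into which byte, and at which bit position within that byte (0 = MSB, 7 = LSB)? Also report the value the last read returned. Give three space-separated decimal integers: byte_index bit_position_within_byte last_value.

Answer: 3 7 1

Derivation:
Read 1: bits[0:4] width=4 -> value=1 (bin 0001); offset now 4 = byte 0 bit 4; 28 bits remain
Read 2: bits[4:11] width=7 -> value=3 (bin 0000011); offset now 11 = byte 1 bit 3; 21 bits remain
Read 3: bits[11:16] width=5 -> value=22 (bin 10110); offset now 16 = byte 2 bit 0; 16 bits remain
Read 4: bits[16:21] width=5 -> value=26 (bin 11010); offset now 21 = byte 2 bit 5; 11 bits remain
Read 5: bits[21:30] width=9 -> value=412 (bin 110011100); offset now 30 = byte 3 bit 6; 2 bits remain
Read 6: bits[30:31] width=1 -> value=1 (bin 1); offset now 31 = byte 3 bit 7; 1 bits remain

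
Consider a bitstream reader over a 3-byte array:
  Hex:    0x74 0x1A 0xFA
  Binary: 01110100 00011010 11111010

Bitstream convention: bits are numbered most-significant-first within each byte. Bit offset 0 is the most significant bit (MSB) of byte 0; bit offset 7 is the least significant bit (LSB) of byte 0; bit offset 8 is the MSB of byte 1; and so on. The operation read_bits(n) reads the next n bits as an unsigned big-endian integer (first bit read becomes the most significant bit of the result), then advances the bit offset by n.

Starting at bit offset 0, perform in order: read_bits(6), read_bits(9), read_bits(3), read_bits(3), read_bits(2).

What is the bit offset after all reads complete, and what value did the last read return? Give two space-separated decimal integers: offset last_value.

Answer: 23 1

Derivation:
Read 1: bits[0:6] width=6 -> value=29 (bin 011101); offset now 6 = byte 0 bit 6; 18 bits remain
Read 2: bits[6:15] width=9 -> value=13 (bin 000001101); offset now 15 = byte 1 bit 7; 9 bits remain
Read 3: bits[15:18] width=3 -> value=3 (bin 011); offset now 18 = byte 2 bit 2; 6 bits remain
Read 4: bits[18:21] width=3 -> value=7 (bin 111); offset now 21 = byte 2 bit 5; 3 bits remain
Read 5: bits[21:23] width=2 -> value=1 (bin 01); offset now 23 = byte 2 bit 7; 1 bits remain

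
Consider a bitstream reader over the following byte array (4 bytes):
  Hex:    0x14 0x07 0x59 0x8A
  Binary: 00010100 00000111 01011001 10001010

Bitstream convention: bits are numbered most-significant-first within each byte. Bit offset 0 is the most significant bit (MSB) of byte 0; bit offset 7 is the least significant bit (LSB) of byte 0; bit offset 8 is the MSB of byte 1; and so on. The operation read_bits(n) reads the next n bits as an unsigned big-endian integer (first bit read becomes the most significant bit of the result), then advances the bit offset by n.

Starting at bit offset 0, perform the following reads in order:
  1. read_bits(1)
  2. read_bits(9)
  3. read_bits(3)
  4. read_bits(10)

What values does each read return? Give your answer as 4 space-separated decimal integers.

Answer: 0 80 0 940

Derivation:
Read 1: bits[0:1] width=1 -> value=0 (bin 0); offset now 1 = byte 0 bit 1; 31 bits remain
Read 2: bits[1:10] width=9 -> value=80 (bin 001010000); offset now 10 = byte 1 bit 2; 22 bits remain
Read 3: bits[10:13] width=3 -> value=0 (bin 000); offset now 13 = byte 1 bit 5; 19 bits remain
Read 4: bits[13:23] width=10 -> value=940 (bin 1110101100); offset now 23 = byte 2 bit 7; 9 bits remain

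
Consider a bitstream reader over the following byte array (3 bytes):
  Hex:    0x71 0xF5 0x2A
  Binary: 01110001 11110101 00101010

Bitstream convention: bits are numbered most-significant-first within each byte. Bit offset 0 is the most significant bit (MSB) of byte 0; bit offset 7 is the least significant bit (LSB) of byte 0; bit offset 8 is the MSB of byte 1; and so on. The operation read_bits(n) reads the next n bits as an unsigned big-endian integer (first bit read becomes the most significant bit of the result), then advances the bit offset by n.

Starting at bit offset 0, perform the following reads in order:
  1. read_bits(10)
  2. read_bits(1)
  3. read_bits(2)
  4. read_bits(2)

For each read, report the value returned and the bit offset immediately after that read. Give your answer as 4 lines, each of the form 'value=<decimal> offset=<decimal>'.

Read 1: bits[0:10] width=10 -> value=455 (bin 0111000111); offset now 10 = byte 1 bit 2; 14 bits remain
Read 2: bits[10:11] width=1 -> value=1 (bin 1); offset now 11 = byte 1 bit 3; 13 bits remain
Read 3: bits[11:13] width=2 -> value=2 (bin 10); offset now 13 = byte 1 bit 5; 11 bits remain
Read 4: bits[13:15] width=2 -> value=2 (bin 10); offset now 15 = byte 1 bit 7; 9 bits remain

Answer: value=455 offset=10
value=1 offset=11
value=2 offset=13
value=2 offset=15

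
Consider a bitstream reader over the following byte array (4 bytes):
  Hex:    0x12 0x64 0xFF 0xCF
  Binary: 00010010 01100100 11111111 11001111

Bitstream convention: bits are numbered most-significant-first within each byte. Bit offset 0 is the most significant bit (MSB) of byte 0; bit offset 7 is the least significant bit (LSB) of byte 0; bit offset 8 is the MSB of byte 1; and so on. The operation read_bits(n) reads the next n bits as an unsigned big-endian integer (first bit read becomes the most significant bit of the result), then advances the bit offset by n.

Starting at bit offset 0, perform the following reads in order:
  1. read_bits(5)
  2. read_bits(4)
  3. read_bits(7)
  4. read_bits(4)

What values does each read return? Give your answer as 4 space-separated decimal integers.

Read 1: bits[0:5] width=5 -> value=2 (bin 00010); offset now 5 = byte 0 bit 5; 27 bits remain
Read 2: bits[5:9] width=4 -> value=4 (bin 0100); offset now 9 = byte 1 bit 1; 23 bits remain
Read 3: bits[9:16] width=7 -> value=100 (bin 1100100); offset now 16 = byte 2 bit 0; 16 bits remain
Read 4: bits[16:20] width=4 -> value=15 (bin 1111); offset now 20 = byte 2 bit 4; 12 bits remain

Answer: 2 4 100 15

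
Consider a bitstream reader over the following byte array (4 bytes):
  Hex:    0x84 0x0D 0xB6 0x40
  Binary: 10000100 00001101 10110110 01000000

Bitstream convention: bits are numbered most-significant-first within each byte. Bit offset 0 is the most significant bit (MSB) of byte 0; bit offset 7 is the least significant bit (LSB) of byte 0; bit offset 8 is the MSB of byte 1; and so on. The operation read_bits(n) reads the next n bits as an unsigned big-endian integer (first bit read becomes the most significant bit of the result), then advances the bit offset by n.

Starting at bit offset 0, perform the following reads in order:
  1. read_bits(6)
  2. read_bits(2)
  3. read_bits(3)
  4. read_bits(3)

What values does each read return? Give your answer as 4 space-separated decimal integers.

Answer: 33 0 0 3

Derivation:
Read 1: bits[0:6] width=6 -> value=33 (bin 100001); offset now 6 = byte 0 bit 6; 26 bits remain
Read 2: bits[6:8] width=2 -> value=0 (bin 00); offset now 8 = byte 1 bit 0; 24 bits remain
Read 3: bits[8:11] width=3 -> value=0 (bin 000); offset now 11 = byte 1 bit 3; 21 bits remain
Read 4: bits[11:14] width=3 -> value=3 (bin 011); offset now 14 = byte 1 bit 6; 18 bits remain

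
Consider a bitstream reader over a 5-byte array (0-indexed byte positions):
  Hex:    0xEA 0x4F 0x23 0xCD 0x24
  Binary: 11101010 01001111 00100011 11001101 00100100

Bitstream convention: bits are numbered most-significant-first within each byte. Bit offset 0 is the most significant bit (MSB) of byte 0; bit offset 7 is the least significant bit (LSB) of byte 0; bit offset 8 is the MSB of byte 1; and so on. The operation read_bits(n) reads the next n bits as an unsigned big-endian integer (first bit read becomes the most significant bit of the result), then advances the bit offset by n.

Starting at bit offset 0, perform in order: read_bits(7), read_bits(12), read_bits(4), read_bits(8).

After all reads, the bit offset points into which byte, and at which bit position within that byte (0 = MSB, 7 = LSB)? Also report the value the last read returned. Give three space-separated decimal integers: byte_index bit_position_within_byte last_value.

Read 1: bits[0:7] width=7 -> value=117 (bin 1110101); offset now 7 = byte 0 bit 7; 33 bits remain
Read 2: bits[7:19] width=12 -> value=633 (bin 001001111001); offset now 19 = byte 2 bit 3; 21 bits remain
Read 3: bits[19:23] width=4 -> value=1 (bin 0001); offset now 23 = byte 2 bit 7; 17 bits remain
Read 4: bits[23:31] width=8 -> value=230 (bin 11100110); offset now 31 = byte 3 bit 7; 9 bits remain

Answer: 3 7 230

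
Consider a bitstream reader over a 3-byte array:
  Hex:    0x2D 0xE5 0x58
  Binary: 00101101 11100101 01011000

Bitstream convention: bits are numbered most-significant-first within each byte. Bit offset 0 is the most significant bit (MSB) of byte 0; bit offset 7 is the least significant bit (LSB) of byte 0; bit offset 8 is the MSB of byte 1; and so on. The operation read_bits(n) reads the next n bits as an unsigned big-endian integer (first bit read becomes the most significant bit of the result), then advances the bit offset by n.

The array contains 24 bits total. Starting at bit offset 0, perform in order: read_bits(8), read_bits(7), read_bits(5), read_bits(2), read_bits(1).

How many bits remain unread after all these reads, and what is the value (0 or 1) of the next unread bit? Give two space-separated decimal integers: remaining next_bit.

Answer: 1 0

Derivation:
Read 1: bits[0:8] width=8 -> value=45 (bin 00101101); offset now 8 = byte 1 bit 0; 16 bits remain
Read 2: bits[8:15] width=7 -> value=114 (bin 1110010); offset now 15 = byte 1 bit 7; 9 bits remain
Read 3: bits[15:20] width=5 -> value=21 (bin 10101); offset now 20 = byte 2 bit 4; 4 bits remain
Read 4: bits[20:22] width=2 -> value=2 (bin 10); offset now 22 = byte 2 bit 6; 2 bits remain
Read 5: bits[22:23] width=1 -> value=0 (bin 0); offset now 23 = byte 2 bit 7; 1 bits remain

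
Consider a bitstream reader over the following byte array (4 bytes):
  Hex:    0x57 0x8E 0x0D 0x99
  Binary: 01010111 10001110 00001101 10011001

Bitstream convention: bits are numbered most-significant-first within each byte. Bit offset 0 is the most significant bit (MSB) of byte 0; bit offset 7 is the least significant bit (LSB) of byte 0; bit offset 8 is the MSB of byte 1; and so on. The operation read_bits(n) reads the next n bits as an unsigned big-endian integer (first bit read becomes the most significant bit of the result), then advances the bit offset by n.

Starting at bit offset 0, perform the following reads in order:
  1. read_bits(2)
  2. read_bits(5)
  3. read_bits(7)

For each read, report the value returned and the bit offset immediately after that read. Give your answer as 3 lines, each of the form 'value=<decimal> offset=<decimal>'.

Read 1: bits[0:2] width=2 -> value=1 (bin 01); offset now 2 = byte 0 bit 2; 30 bits remain
Read 2: bits[2:7] width=5 -> value=11 (bin 01011); offset now 7 = byte 0 bit 7; 25 bits remain
Read 3: bits[7:14] width=7 -> value=99 (bin 1100011); offset now 14 = byte 1 bit 6; 18 bits remain

Answer: value=1 offset=2
value=11 offset=7
value=99 offset=14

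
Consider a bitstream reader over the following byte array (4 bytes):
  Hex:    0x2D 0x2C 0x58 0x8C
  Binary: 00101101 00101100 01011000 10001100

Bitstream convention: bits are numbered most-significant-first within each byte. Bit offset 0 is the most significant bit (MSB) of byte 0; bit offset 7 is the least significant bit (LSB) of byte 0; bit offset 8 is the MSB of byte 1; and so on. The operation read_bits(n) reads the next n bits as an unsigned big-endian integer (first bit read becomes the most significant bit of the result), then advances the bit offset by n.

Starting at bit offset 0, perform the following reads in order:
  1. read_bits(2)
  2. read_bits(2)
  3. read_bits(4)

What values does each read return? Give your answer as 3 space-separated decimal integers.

Read 1: bits[0:2] width=2 -> value=0 (bin 00); offset now 2 = byte 0 bit 2; 30 bits remain
Read 2: bits[2:4] width=2 -> value=2 (bin 10); offset now 4 = byte 0 bit 4; 28 bits remain
Read 3: bits[4:8] width=4 -> value=13 (bin 1101); offset now 8 = byte 1 bit 0; 24 bits remain

Answer: 0 2 13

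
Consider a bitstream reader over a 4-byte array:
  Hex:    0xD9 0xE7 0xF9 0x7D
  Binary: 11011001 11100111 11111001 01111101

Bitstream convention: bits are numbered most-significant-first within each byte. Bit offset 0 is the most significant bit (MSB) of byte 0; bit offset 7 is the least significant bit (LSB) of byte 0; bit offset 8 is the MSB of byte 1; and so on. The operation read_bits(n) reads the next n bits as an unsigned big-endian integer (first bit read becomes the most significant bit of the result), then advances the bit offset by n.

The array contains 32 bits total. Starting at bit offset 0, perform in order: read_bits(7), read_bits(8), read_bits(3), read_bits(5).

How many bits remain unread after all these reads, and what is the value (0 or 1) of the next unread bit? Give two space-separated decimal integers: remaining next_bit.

Read 1: bits[0:7] width=7 -> value=108 (bin 1101100); offset now 7 = byte 0 bit 7; 25 bits remain
Read 2: bits[7:15] width=8 -> value=243 (bin 11110011); offset now 15 = byte 1 bit 7; 17 bits remain
Read 3: bits[15:18] width=3 -> value=7 (bin 111); offset now 18 = byte 2 bit 2; 14 bits remain
Read 4: bits[18:23] width=5 -> value=28 (bin 11100); offset now 23 = byte 2 bit 7; 9 bits remain

Answer: 9 1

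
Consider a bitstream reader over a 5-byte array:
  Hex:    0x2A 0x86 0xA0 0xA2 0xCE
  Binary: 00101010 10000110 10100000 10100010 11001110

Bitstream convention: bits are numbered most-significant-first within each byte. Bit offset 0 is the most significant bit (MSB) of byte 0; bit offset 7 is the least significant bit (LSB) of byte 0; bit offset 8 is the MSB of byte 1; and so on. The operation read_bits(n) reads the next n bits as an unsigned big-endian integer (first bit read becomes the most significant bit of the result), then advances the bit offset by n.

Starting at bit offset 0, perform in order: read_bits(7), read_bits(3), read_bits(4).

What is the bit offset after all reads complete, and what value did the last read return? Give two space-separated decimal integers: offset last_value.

Answer: 14 1

Derivation:
Read 1: bits[0:7] width=7 -> value=21 (bin 0010101); offset now 7 = byte 0 bit 7; 33 bits remain
Read 2: bits[7:10] width=3 -> value=2 (bin 010); offset now 10 = byte 1 bit 2; 30 bits remain
Read 3: bits[10:14] width=4 -> value=1 (bin 0001); offset now 14 = byte 1 bit 6; 26 bits remain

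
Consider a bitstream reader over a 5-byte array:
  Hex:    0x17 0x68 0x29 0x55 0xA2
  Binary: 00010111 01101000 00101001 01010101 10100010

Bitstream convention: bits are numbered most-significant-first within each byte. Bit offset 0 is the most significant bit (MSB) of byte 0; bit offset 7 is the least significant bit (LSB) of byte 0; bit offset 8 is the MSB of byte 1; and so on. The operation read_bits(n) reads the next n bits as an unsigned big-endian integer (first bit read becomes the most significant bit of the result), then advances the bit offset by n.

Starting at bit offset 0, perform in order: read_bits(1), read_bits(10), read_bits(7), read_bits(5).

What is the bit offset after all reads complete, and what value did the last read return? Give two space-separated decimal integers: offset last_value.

Read 1: bits[0:1] width=1 -> value=0 (bin 0); offset now 1 = byte 0 bit 1; 39 bits remain
Read 2: bits[1:11] width=10 -> value=187 (bin 0010111011); offset now 11 = byte 1 bit 3; 29 bits remain
Read 3: bits[11:18] width=7 -> value=32 (bin 0100000); offset now 18 = byte 2 bit 2; 22 bits remain
Read 4: bits[18:23] width=5 -> value=20 (bin 10100); offset now 23 = byte 2 bit 7; 17 bits remain

Answer: 23 20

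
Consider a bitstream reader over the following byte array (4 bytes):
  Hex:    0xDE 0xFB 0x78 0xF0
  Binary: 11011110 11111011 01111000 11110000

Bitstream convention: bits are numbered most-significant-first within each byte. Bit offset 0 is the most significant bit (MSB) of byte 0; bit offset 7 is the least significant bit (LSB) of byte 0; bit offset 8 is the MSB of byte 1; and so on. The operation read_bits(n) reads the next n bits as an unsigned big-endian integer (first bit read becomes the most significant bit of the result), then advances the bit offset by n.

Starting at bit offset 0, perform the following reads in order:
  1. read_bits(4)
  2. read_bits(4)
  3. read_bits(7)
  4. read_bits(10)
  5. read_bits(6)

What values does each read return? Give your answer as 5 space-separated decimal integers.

Answer: 13 14 125 753 56

Derivation:
Read 1: bits[0:4] width=4 -> value=13 (bin 1101); offset now 4 = byte 0 bit 4; 28 bits remain
Read 2: bits[4:8] width=4 -> value=14 (bin 1110); offset now 8 = byte 1 bit 0; 24 bits remain
Read 3: bits[8:15] width=7 -> value=125 (bin 1111101); offset now 15 = byte 1 bit 7; 17 bits remain
Read 4: bits[15:25] width=10 -> value=753 (bin 1011110001); offset now 25 = byte 3 bit 1; 7 bits remain
Read 5: bits[25:31] width=6 -> value=56 (bin 111000); offset now 31 = byte 3 bit 7; 1 bits remain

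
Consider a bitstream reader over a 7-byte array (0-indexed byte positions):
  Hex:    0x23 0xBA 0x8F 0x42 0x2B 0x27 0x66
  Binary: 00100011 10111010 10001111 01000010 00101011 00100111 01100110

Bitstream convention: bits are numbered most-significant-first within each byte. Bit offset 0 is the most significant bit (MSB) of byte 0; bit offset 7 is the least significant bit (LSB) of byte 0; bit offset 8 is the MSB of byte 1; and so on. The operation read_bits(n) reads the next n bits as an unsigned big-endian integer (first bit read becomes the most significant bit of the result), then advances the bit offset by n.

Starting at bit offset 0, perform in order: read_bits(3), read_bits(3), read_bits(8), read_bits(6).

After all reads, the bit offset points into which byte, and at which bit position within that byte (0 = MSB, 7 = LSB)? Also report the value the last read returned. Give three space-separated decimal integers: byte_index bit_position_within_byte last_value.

Answer: 2 4 40

Derivation:
Read 1: bits[0:3] width=3 -> value=1 (bin 001); offset now 3 = byte 0 bit 3; 53 bits remain
Read 2: bits[3:6] width=3 -> value=0 (bin 000); offset now 6 = byte 0 bit 6; 50 bits remain
Read 3: bits[6:14] width=8 -> value=238 (bin 11101110); offset now 14 = byte 1 bit 6; 42 bits remain
Read 4: bits[14:20] width=6 -> value=40 (bin 101000); offset now 20 = byte 2 bit 4; 36 bits remain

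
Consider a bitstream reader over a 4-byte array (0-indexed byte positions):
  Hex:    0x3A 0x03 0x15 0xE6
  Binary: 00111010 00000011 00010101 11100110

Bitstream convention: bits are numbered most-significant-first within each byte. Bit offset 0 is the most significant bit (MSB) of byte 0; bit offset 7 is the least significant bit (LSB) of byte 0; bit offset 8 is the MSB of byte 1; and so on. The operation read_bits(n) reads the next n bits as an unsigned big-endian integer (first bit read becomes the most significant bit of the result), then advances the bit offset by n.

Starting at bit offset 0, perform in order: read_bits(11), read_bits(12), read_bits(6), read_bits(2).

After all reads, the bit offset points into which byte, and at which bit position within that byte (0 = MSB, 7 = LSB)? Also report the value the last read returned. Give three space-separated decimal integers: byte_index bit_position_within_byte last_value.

Read 1: bits[0:11] width=11 -> value=464 (bin 00111010000); offset now 11 = byte 1 bit 3; 21 bits remain
Read 2: bits[11:23] width=12 -> value=394 (bin 000110001010); offset now 23 = byte 2 bit 7; 9 bits remain
Read 3: bits[23:29] width=6 -> value=60 (bin 111100); offset now 29 = byte 3 bit 5; 3 bits remain
Read 4: bits[29:31] width=2 -> value=3 (bin 11); offset now 31 = byte 3 bit 7; 1 bits remain

Answer: 3 7 3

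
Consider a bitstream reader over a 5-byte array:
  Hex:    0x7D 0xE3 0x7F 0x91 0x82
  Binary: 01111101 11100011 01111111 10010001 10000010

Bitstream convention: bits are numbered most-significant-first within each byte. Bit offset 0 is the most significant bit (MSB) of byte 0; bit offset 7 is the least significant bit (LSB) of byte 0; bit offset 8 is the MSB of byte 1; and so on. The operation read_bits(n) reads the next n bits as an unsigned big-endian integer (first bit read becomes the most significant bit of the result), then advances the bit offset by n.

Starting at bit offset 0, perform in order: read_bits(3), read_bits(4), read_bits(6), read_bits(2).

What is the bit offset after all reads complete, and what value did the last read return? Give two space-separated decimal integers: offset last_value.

Read 1: bits[0:3] width=3 -> value=3 (bin 011); offset now 3 = byte 0 bit 3; 37 bits remain
Read 2: bits[3:7] width=4 -> value=14 (bin 1110); offset now 7 = byte 0 bit 7; 33 bits remain
Read 3: bits[7:13] width=6 -> value=60 (bin 111100); offset now 13 = byte 1 bit 5; 27 bits remain
Read 4: bits[13:15] width=2 -> value=1 (bin 01); offset now 15 = byte 1 bit 7; 25 bits remain

Answer: 15 1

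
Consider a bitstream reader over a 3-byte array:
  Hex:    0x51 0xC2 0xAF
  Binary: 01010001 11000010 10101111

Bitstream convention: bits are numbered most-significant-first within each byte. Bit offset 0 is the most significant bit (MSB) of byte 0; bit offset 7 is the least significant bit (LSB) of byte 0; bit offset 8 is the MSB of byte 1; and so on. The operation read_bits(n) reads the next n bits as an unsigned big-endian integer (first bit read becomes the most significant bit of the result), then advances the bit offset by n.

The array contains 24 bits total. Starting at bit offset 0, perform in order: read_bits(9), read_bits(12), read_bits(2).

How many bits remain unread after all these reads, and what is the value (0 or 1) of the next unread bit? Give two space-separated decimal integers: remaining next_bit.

Read 1: bits[0:9] width=9 -> value=163 (bin 010100011); offset now 9 = byte 1 bit 1; 15 bits remain
Read 2: bits[9:21] width=12 -> value=2133 (bin 100001010101); offset now 21 = byte 2 bit 5; 3 bits remain
Read 3: bits[21:23] width=2 -> value=3 (bin 11); offset now 23 = byte 2 bit 7; 1 bits remain

Answer: 1 1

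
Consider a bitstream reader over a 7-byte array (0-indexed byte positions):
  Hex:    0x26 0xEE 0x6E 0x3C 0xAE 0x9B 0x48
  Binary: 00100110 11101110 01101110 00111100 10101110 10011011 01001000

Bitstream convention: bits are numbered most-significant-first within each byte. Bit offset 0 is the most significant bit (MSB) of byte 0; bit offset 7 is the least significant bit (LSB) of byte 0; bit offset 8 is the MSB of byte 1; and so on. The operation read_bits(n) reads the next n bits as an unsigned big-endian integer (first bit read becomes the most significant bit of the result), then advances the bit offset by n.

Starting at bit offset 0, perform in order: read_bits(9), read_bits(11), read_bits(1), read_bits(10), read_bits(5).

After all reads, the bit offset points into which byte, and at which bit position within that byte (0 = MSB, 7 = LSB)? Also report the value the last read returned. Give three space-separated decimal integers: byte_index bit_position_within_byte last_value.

Read 1: bits[0:9] width=9 -> value=77 (bin 001001101); offset now 9 = byte 1 bit 1; 47 bits remain
Read 2: bits[9:20] width=11 -> value=1766 (bin 11011100110); offset now 20 = byte 2 bit 4; 36 bits remain
Read 3: bits[20:21] width=1 -> value=1 (bin 1); offset now 21 = byte 2 bit 5; 35 bits remain
Read 4: bits[21:31] width=10 -> value=798 (bin 1100011110); offset now 31 = byte 3 bit 7; 25 bits remain
Read 5: bits[31:36] width=5 -> value=10 (bin 01010); offset now 36 = byte 4 bit 4; 20 bits remain

Answer: 4 4 10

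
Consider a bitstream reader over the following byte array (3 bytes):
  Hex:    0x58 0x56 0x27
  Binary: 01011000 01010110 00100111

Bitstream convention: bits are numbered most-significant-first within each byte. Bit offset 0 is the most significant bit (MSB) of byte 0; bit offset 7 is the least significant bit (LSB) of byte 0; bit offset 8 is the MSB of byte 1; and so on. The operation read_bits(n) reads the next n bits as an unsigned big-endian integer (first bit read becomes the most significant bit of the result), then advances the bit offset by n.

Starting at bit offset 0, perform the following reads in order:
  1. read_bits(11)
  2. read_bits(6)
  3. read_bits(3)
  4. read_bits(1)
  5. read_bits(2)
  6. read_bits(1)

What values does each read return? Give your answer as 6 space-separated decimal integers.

Read 1: bits[0:11] width=11 -> value=706 (bin 01011000010); offset now 11 = byte 1 bit 3; 13 bits remain
Read 2: bits[11:17] width=6 -> value=44 (bin 101100); offset now 17 = byte 2 bit 1; 7 bits remain
Read 3: bits[17:20] width=3 -> value=2 (bin 010); offset now 20 = byte 2 bit 4; 4 bits remain
Read 4: bits[20:21] width=1 -> value=0 (bin 0); offset now 21 = byte 2 bit 5; 3 bits remain
Read 5: bits[21:23] width=2 -> value=3 (bin 11); offset now 23 = byte 2 bit 7; 1 bits remain
Read 6: bits[23:24] width=1 -> value=1 (bin 1); offset now 24 = byte 3 bit 0; 0 bits remain

Answer: 706 44 2 0 3 1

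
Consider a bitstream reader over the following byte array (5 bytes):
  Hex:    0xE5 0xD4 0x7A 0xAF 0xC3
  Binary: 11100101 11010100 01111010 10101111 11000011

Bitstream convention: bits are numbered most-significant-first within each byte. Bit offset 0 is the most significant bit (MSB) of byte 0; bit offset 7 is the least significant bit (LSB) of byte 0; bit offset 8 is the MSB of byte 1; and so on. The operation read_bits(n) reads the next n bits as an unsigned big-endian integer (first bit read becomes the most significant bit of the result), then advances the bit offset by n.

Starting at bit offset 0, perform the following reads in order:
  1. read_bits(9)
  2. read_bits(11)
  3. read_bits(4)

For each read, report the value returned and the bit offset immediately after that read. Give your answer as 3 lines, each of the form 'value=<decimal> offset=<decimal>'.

Read 1: bits[0:9] width=9 -> value=459 (bin 111001011); offset now 9 = byte 1 bit 1; 31 bits remain
Read 2: bits[9:20] width=11 -> value=1351 (bin 10101000111); offset now 20 = byte 2 bit 4; 20 bits remain
Read 3: bits[20:24] width=4 -> value=10 (bin 1010); offset now 24 = byte 3 bit 0; 16 bits remain

Answer: value=459 offset=9
value=1351 offset=20
value=10 offset=24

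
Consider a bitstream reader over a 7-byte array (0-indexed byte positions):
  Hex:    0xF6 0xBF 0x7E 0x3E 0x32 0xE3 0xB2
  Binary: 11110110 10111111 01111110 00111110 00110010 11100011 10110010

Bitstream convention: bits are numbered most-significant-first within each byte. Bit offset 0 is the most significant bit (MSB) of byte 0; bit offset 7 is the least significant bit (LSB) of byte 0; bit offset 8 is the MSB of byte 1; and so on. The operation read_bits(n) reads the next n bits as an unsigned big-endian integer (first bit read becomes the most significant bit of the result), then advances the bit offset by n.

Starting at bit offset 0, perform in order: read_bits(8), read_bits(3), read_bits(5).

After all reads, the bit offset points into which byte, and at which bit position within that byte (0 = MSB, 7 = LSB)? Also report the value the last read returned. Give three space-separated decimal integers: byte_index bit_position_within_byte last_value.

Answer: 2 0 31

Derivation:
Read 1: bits[0:8] width=8 -> value=246 (bin 11110110); offset now 8 = byte 1 bit 0; 48 bits remain
Read 2: bits[8:11] width=3 -> value=5 (bin 101); offset now 11 = byte 1 bit 3; 45 bits remain
Read 3: bits[11:16] width=5 -> value=31 (bin 11111); offset now 16 = byte 2 bit 0; 40 bits remain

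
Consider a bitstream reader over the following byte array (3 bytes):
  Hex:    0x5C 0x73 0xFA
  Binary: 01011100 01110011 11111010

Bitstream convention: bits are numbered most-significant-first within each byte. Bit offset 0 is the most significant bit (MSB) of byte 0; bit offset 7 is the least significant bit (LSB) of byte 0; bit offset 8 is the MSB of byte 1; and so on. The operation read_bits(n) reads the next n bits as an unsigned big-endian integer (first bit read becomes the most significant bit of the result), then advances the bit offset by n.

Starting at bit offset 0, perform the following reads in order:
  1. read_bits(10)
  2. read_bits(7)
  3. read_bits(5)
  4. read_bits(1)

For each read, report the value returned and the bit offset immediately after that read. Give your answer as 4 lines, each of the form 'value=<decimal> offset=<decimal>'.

Answer: value=369 offset=10
value=103 offset=17
value=30 offset=22
value=1 offset=23

Derivation:
Read 1: bits[0:10] width=10 -> value=369 (bin 0101110001); offset now 10 = byte 1 bit 2; 14 bits remain
Read 2: bits[10:17] width=7 -> value=103 (bin 1100111); offset now 17 = byte 2 bit 1; 7 bits remain
Read 3: bits[17:22] width=5 -> value=30 (bin 11110); offset now 22 = byte 2 bit 6; 2 bits remain
Read 4: bits[22:23] width=1 -> value=1 (bin 1); offset now 23 = byte 2 bit 7; 1 bits remain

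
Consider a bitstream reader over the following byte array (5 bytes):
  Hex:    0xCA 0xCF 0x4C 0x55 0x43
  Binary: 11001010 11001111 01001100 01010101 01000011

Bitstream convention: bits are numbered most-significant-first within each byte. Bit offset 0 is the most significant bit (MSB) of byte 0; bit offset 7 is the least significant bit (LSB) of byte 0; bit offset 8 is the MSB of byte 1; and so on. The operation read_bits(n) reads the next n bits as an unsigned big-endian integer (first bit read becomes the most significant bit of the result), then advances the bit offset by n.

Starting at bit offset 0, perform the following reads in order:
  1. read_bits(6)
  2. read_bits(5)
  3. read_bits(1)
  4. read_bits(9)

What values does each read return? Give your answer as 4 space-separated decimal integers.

Answer: 50 22 0 489

Derivation:
Read 1: bits[0:6] width=6 -> value=50 (bin 110010); offset now 6 = byte 0 bit 6; 34 bits remain
Read 2: bits[6:11] width=5 -> value=22 (bin 10110); offset now 11 = byte 1 bit 3; 29 bits remain
Read 3: bits[11:12] width=1 -> value=0 (bin 0); offset now 12 = byte 1 bit 4; 28 bits remain
Read 4: bits[12:21] width=9 -> value=489 (bin 111101001); offset now 21 = byte 2 bit 5; 19 bits remain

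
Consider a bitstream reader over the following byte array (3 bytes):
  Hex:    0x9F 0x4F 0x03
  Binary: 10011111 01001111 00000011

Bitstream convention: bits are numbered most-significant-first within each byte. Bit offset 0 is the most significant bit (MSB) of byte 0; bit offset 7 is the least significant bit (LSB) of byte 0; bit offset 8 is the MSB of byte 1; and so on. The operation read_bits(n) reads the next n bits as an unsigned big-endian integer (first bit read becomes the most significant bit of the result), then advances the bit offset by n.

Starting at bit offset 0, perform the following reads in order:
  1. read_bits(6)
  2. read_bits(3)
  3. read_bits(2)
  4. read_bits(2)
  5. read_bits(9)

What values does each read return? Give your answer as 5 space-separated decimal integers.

Read 1: bits[0:6] width=6 -> value=39 (bin 100111); offset now 6 = byte 0 bit 6; 18 bits remain
Read 2: bits[6:9] width=3 -> value=6 (bin 110); offset now 9 = byte 1 bit 1; 15 bits remain
Read 3: bits[9:11] width=2 -> value=2 (bin 10); offset now 11 = byte 1 bit 3; 13 bits remain
Read 4: bits[11:13] width=2 -> value=1 (bin 01); offset now 13 = byte 1 bit 5; 11 bits remain
Read 5: bits[13:22] width=9 -> value=448 (bin 111000000); offset now 22 = byte 2 bit 6; 2 bits remain

Answer: 39 6 2 1 448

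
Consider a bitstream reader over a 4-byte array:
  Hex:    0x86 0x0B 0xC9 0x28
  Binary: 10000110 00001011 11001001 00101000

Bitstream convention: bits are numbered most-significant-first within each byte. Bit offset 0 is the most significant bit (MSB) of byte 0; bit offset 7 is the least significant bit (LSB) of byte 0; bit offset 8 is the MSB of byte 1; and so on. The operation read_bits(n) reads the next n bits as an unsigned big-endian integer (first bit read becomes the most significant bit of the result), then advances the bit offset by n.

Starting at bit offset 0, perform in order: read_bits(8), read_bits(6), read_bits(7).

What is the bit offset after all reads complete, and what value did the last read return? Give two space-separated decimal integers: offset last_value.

Answer: 21 121

Derivation:
Read 1: bits[0:8] width=8 -> value=134 (bin 10000110); offset now 8 = byte 1 bit 0; 24 bits remain
Read 2: bits[8:14] width=6 -> value=2 (bin 000010); offset now 14 = byte 1 bit 6; 18 bits remain
Read 3: bits[14:21] width=7 -> value=121 (bin 1111001); offset now 21 = byte 2 bit 5; 11 bits remain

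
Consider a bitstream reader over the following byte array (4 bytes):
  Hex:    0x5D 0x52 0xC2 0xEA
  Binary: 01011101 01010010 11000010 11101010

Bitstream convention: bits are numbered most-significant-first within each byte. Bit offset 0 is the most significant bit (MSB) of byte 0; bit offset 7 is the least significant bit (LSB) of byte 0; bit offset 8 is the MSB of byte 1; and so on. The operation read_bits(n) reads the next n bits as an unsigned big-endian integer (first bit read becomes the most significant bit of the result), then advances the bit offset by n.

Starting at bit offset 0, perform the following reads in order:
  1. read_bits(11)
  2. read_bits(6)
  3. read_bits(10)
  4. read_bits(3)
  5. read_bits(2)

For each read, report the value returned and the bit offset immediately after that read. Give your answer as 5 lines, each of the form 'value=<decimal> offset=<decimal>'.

Read 1: bits[0:11] width=11 -> value=746 (bin 01011101010); offset now 11 = byte 1 bit 3; 21 bits remain
Read 2: bits[11:17] width=6 -> value=37 (bin 100101); offset now 17 = byte 2 bit 1; 15 bits remain
Read 3: bits[17:27] width=10 -> value=535 (bin 1000010111); offset now 27 = byte 3 bit 3; 5 bits remain
Read 4: bits[27:30] width=3 -> value=2 (bin 010); offset now 30 = byte 3 bit 6; 2 bits remain
Read 5: bits[30:32] width=2 -> value=2 (bin 10); offset now 32 = byte 4 bit 0; 0 bits remain

Answer: value=746 offset=11
value=37 offset=17
value=535 offset=27
value=2 offset=30
value=2 offset=32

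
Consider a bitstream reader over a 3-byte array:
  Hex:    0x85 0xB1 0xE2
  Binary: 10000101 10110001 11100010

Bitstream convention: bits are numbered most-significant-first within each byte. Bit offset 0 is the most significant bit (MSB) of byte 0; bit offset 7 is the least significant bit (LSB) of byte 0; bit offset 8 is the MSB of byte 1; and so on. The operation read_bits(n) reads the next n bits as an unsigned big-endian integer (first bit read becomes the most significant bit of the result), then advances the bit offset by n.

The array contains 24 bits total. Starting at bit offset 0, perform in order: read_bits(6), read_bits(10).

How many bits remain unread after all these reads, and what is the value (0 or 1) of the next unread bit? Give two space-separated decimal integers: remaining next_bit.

Read 1: bits[0:6] width=6 -> value=33 (bin 100001); offset now 6 = byte 0 bit 6; 18 bits remain
Read 2: bits[6:16] width=10 -> value=433 (bin 0110110001); offset now 16 = byte 2 bit 0; 8 bits remain

Answer: 8 1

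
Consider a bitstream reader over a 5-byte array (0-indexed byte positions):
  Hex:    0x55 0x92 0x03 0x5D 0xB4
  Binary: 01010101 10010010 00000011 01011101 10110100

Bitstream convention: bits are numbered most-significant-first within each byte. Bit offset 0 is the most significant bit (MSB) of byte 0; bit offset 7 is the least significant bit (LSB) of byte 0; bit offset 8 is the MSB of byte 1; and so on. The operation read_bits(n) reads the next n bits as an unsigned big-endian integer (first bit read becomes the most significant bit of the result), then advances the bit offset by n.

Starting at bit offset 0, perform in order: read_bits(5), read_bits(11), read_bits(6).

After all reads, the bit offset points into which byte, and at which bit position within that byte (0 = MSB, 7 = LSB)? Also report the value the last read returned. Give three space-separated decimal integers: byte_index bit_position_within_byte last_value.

Read 1: bits[0:5] width=5 -> value=10 (bin 01010); offset now 5 = byte 0 bit 5; 35 bits remain
Read 2: bits[5:16] width=11 -> value=1426 (bin 10110010010); offset now 16 = byte 2 bit 0; 24 bits remain
Read 3: bits[16:22] width=6 -> value=0 (bin 000000); offset now 22 = byte 2 bit 6; 18 bits remain

Answer: 2 6 0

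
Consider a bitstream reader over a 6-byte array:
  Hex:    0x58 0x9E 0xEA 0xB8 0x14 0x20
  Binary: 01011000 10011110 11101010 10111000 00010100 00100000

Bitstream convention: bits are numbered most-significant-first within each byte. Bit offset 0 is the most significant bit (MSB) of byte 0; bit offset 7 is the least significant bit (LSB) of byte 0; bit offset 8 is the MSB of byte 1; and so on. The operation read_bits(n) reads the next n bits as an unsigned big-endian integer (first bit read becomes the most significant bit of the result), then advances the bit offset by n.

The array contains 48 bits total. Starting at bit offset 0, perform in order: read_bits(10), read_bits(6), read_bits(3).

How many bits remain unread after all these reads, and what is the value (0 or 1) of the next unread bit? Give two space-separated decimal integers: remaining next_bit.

Answer: 29 0

Derivation:
Read 1: bits[0:10] width=10 -> value=354 (bin 0101100010); offset now 10 = byte 1 bit 2; 38 bits remain
Read 2: bits[10:16] width=6 -> value=30 (bin 011110); offset now 16 = byte 2 bit 0; 32 bits remain
Read 3: bits[16:19] width=3 -> value=7 (bin 111); offset now 19 = byte 2 bit 3; 29 bits remain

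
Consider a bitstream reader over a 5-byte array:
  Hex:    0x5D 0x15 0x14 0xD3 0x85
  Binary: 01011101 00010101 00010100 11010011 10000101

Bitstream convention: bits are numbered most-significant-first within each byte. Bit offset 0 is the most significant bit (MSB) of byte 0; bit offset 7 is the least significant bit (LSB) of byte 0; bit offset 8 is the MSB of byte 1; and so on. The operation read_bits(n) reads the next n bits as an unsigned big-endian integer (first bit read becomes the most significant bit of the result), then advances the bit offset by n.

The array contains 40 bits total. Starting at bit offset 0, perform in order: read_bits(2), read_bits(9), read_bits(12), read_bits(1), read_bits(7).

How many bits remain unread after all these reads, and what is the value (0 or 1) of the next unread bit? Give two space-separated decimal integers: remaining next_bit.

Read 1: bits[0:2] width=2 -> value=1 (bin 01); offset now 2 = byte 0 bit 2; 38 bits remain
Read 2: bits[2:11] width=9 -> value=232 (bin 011101000); offset now 11 = byte 1 bit 3; 29 bits remain
Read 3: bits[11:23] width=12 -> value=2698 (bin 101010001010); offset now 23 = byte 2 bit 7; 17 bits remain
Read 4: bits[23:24] width=1 -> value=0 (bin 0); offset now 24 = byte 3 bit 0; 16 bits remain
Read 5: bits[24:31] width=7 -> value=105 (bin 1101001); offset now 31 = byte 3 bit 7; 9 bits remain

Answer: 9 1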